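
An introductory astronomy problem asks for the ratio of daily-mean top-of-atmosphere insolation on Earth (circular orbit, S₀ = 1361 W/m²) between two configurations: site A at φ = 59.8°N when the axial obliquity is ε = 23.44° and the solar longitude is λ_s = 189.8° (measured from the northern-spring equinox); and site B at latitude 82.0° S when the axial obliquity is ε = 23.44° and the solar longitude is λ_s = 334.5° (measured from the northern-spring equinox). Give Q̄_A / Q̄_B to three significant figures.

Q̄_A / Q̄_B ≈ 0.776

— Configuration A (φ=+59.8°):
Solar declination: sin δ = sin ε · sin λ_s = sin 23.44° × sin 189.8° = -0.06771, so δ = -3.882°.
cos H₀ = −tan(+59.8°) tan(-3.882°) = 0.1166, H₀ = 1.4539 rad.
Bracket: H₀ sin φ sin δ + cos φ cos δ sin H₀ = 1.4539×0.86427×-0.06771 + 0.50302×0.99771×0.99318 = -0.085082 + 0.498445 = 0.413363.
Q̄ = (S₀/π) × [bracket] = (1361/π) × 0.413363 = 179.08 W/m².
— Configuration B (φ=-82.0°):
Solar declination: sin δ = sin ε · sin λ_s = sin 23.44° × sin 334.5° = -0.17125, so δ = -9.861°.
cos H₀ = −tan(-82.0°) tan(-9.861°) = -1.2368 ≤ −1 ⇒ polar day, H₀ = π.
Bracket: H₀ sin φ sin δ + cos φ cos δ sin H₀ = 3.1416×-0.99027×-0.17125 + 0.13917×0.98523×0.00000 = 0.532764 + 0.000000 = 0.532764.
Q̄ = (S₀/π) × [bracket] = (1361/π) × 0.532764 = 230.80 W/m².
Ratio Q̄_A / Q̄_B = 179.08 / 230.80 = 0.7759.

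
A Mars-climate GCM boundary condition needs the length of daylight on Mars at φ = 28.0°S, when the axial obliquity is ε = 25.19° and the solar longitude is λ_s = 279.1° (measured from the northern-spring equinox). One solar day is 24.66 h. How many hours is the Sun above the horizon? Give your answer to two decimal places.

Solar declination: sin δ = sin ε · sin λ_s = sin 25.19° × sin 279.1° = -0.42026, so δ = -24.851°.
cos H₀ = −tan φ · tan δ = −tan(-28.0°) × tan(-24.851°) = -0.2463, so H₀ = 1.8196 rad = 104.26°.
Daylight = 2H₀/(2π) × 24.66 h = (1.8196/π) × 24.66 = 14.28 h.

14.28 h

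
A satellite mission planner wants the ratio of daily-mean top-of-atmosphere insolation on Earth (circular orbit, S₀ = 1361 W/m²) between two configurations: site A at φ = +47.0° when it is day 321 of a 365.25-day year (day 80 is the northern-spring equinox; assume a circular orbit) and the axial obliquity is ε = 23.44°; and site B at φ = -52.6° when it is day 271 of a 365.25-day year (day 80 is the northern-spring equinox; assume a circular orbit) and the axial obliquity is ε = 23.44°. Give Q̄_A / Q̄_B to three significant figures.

— Configuration A (φ=+47.0°):
Solar longitude: λ_s = 360° × (321 − 80)/365.25 = 237.536°.
sin δ = sin 23.44° × sin 237.536° = -0.33563, so δ = -19.611°.
cos H₀ = −tan(+47.0°) tan(-19.611°) = 0.3821, H₀ = 1.1788 rad.
Bracket: H₀ sin φ sin δ + cos φ cos δ sin H₀ = 1.1788×0.73135×-0.33563 + 0.68200×0.94200×0.92413 = -0.289352 + 0.593702 = 0.304350.
Q̄ = (S₀/π) × [bracket] = (1361/π) × 0.304350 = 131.85 W/m².
— Configuration B (φ=-52.6°):
Solar longitude: λ_s = 360° × (271 − 80)/365.25 = 188.255°.
sin δ = sin 23.44° × sin 188.255° = -0.05711, so δ = -3.274°.
cos H₀ = −tan(-52.6°) tan(-3.274°) = -0.0748, H₀ = 1.6457 rad.
Bracket: H₀ sin φ sin δ + cos φ cos δ sin H₀ = 1.6457×-0.79441×-0.05711 + 0.60738×0.99837×0.99720 = 0.074663 + 0.604692 = 0.679355.
Q̄ = (S₀/π) × [bracket] = (1361/π) × 0.679355 = 294.31 W/m².
Ratio Q̄_A / Q̄_B = 131.85 / 294.31 = 0.4480.

Q̄_A / Q̄_B ≈ 0.448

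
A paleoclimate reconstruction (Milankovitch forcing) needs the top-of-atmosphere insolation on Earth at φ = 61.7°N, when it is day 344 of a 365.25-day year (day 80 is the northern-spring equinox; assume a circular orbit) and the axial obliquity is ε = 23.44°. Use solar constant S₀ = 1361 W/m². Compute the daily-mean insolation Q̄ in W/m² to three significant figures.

Solar longitude: λ_s = 360° × (344 − 80)/365.25 = 260.205°.
sin δ = sin 23.44° × sin 260.205° = -0.39199, so δ = -23.078°.
cos H₀ = −tan(+61.7°) tan(-23.078°) = 0.7913, H₀ = 0.6578 rad.
Bracket: H₀ sin φ sin δ + cos φ cos δ sin H₀ = 0.6578×0.88048×-0.39199 + 0.47409×0.91997×0.61138 = -0.227033 + 0.266653 = 0.039620.
Q̄ = (S₀/π) × [bracket] = (1361/π) × 0.039620 = 17.16 W/m².

Q̄ ≈ 17.2 W/m²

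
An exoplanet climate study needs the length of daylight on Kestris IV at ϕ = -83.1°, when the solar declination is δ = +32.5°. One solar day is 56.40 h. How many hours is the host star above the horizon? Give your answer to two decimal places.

cos h₀ = −tan ϕ · tan δ = 5.2645 ≥ 1, so the host star never rises (polar night) and h₀ = 0.
Daylight = 2h₀/(2π) × 56.40 h = (0.0000/π) × 56.40 = 0.00 h.

0.00 h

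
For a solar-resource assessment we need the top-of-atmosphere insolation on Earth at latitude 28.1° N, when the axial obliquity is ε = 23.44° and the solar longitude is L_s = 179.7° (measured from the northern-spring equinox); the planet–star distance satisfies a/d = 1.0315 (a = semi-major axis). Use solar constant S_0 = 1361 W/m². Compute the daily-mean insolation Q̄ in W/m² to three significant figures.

Q̄ ≈ 407 W/m²

Solar declination: sin δ = sin ε · sin L_s = sin 23.44° × sin 179.7° = 0.00208, so δ = +0.119°.
cos h₀ = −tan(+28.1°) tan(+0.119°) = -0.0011, h₀ = 1.5719 rad.
Bracket: h₀ sin ϕ sin δ + cos ϕ cos δ sin h₀ = 1.5719×0.47101×0.00208 + 0.88213×1.00000×1.00000 = 0.001540 + 0.882130 = 0.883670.
Inverse-square distance factor (a/d)² = 1.0315² = 1.063992.
Q̄ = (S_0/π) × 1.063992 × [bracket] = (1361/π) × 1.063992 × 0.883670 = 407.3 W/m².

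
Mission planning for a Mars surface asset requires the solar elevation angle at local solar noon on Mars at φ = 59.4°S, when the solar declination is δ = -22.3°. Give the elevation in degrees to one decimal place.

At local noon the hour angle is zero, so the zenith angle equals |φ − δ| = |-59.4° − (-22.300°)| = 37.100°.
Elevation = 90° − 37.100° = 52.9°.

52.9°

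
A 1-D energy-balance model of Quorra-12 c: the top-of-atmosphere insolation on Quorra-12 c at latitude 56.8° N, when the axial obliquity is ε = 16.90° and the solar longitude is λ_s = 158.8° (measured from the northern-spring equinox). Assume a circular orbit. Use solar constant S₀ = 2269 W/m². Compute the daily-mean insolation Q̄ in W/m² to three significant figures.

Solar declination: sin δ = sin ε · sin λ_s = sin 16.90° × sin 158.8° = 0.10513, so δ = +6.034°.
cos H₀ = −tan(+56.8°) tan(+6.034°) = -0.1615, H₀ = 1.7331 rad.
Bracket: H₀ sin φ sin δ + cos φ cos δ sin H₀ = 1.7331×0.83676×0.10513 + 0.54756×0.99446×0.98687 = 0.152458 + 0.537377 = 0.689835.
Q̄ = (S₀/π) × [bracket] = (2269/π) × 0.689835 = 498.2 W/m².

Q̄ ≈ 498 W/m²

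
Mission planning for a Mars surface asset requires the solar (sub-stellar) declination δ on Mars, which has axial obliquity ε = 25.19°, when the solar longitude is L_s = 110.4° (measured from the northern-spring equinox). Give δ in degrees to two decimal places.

sin δ = sin ε · sin L_s = sin 25.19° × sin 110.4° = 0.398927.
δ = arcsin(0.398927) = +23.51°.

δ = +23.51°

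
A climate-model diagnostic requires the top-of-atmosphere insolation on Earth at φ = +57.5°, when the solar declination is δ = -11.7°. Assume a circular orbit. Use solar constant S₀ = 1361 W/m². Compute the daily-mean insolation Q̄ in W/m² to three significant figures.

Q̄ ≈ 124 W/m²

cos H₀ = −tan(+57.5°) tan(-11.700°) = 0.3251, H₀ = 1.2397 rad.
Bracket: H₀ sin φ sin δ + cos φ cos δ sin H₀ = 1.2397×0.84339×-0.20279 + 0.53730×0.97922×0.94569 = -0.212027 + 0.497561 = 0.285534.
Q̄ = (S₀/π) × [bracket] = (1361/π) × 0.285534 = 123.7 W/m².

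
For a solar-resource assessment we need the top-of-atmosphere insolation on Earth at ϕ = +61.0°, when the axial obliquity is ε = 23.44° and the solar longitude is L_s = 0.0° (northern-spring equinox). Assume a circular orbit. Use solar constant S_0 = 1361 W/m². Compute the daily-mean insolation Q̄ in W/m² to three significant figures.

Solar declination: sin δ = sin ε · sin L_s = sin 23.44° × sin 0.0° = 0.00000, so δ = +0.000°.
cos h₀ = −tan(+61.0°) tan(+0.000°) = -0.0000, h₀ = 1.5708 rad.
Bracket: h₀ sin ϕ sin δ + cos ϕ cos δ sin h₀ = 1.5708×0.87462×0.00000 + 0.48481×1.00000×1.00000 = 0.000000 + 0.484810 = 0.484810.
Q̄ = (S_0/π) × [bracket] = (1361/π) × 0.484810 = 210.0 W/m².

Q̄ ≈ 210 W/m²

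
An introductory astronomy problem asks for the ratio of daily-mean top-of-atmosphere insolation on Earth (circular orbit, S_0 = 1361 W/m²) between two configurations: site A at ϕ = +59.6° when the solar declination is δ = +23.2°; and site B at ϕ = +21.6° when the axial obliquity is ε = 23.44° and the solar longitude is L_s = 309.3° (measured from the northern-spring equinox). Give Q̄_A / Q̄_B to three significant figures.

— Configuration A (ϕ=+59.6°):
cos h₀ = −tan(+59.6°) tan(+23.200°) = -0.7305, h₀ = 2.3899 rad.
Bracket: h₀ sin ϕ sin δ + cos ϕ cos δ sin h₀ = 2.3899×0.86251×0.39394 + 0.50603×0.91914×0.68288 = 0.812034 + 0.317616 = 1.129650.
Q̄ = (S_0/π) × [bracket] = (1361/π) × 1.129650 = 489.39 W/m².
— Configuration B (ϕ=+21.6°):
Solar declination: sin δ = sin ε · sin L_s = sin 23.44° × sin 309.3° = -0.30782, so δ = -17.928°.
cos h₀ = −tan(+21.6°) tan(-17.928°) = 0.1281, h₀ = 1.4423 rad.
Bracket: h₀ sin ϕ sin δ + cos ϕ cos δ sin h₀ = 1.4423×0.36812×-0.30782 + 0.92978×0.95144×0.99176 = -0.163434 + 0.877341 = 0.713907.
Q̄ = (S_0/π) × [bracket] = (1361/π) × 0.713907 = 309.28 W/m².
Ratio Q̄_A / Q̄_B = 489.39 / 309.28 = 1.582.

Q̄_A / Q̄_B ≈ 1.58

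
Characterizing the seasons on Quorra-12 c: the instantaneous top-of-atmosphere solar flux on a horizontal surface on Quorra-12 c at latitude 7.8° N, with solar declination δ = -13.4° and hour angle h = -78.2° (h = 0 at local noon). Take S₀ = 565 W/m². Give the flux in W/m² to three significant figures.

cos θ_z = sin φ sin δ + cos φ cos δ cos h = -0.031452 + 0.197088 = 0.165636.
Flux = S₀ · cos θ_z = 565 × 0.165636 = 93.58 W/m².

93.6 W/m²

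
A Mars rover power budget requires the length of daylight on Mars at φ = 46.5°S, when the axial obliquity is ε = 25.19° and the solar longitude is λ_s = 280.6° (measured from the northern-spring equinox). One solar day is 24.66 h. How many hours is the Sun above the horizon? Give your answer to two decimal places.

16.31 h

Solar declination: sin δ = sin ε · sin λ_s = sin 25.19° × sin 280.6° = -0.41836, so δ = -24.731°.
cos H₀ = −tan φ · tan δ = −tan(-46.5°) × tan(-24.731°) = -0.4854, so H₀ = 2.0776 rad = 119.04°.
Daylight = 2H₀/(2π) × 24.66 h = (2.0776/π) × 24.66 = 16.31 h.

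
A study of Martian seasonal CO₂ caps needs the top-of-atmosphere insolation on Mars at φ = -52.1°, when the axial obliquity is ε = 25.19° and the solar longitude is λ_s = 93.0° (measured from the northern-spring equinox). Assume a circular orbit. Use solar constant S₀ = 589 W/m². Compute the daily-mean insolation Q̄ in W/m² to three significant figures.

Q̄ ≈ 25.1 W/m²

Solar declination: sin δ = sin ε · sin λ_s = sin 25.19° × sin 93.0° = 0.42504, so δ = +25.153°.
cos H₀ = −tan(-52.1°) tan(+25.153°) = 0.6032, H₀ = 0.9233 rad.
Bracket: H₀ sin φ sin δ + cos φ cos δ sin H₀ = 0.9233×-0.78908×0.42504 + 0.61429×0.90518×0.79760 = -0.309666 + 0.443500 = 0.133834.
Q̄ = (S₀/π) × [bracket] = (589/π) × 0.133834 = 25.09 W/m².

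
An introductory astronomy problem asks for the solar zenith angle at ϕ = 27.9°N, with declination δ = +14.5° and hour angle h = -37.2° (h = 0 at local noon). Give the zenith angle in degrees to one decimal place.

cos θ_z = sin ϕ sin δ + cos ϕ cos δ cos h = 0.117160 + 0.681523 = 0.798683.
θ_z = arccos(0.798683) = 37.0°.

θ_z = 37.0°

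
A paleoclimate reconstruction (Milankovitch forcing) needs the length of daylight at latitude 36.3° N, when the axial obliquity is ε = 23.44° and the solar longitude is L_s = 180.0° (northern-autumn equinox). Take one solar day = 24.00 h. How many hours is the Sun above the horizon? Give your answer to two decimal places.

Solar declination: sin δ = sin ε · sin L_s = sin 23.44° × sin 180.0° = 0.00000, so δ = +0.000°.
cos h₀ = −tan ϕ · tan δ = −tan(+36.3°) × tan(+0.000°) = -0.0000, so h₀ = 1.5708 rad = 90.00°.
Daylight = 2h₀/(2π) × 24.00 h = (1.5708/π) × 24.00 = 12.00 h.

12.00 h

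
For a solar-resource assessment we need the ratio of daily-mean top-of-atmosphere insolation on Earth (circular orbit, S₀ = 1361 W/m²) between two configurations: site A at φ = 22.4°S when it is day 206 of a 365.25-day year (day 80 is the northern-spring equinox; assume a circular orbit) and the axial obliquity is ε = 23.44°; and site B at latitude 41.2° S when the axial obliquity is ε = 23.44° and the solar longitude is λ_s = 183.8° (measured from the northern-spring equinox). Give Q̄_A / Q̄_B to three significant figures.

— Configuration A (φ=-22.4°):
Solar longitude: λ_s = 360° × (206 − 80)/365.25 = 124.189°.
sin δ = sin 23.44° × sin 124.189° = 0.32905, so δ = +19.211°.
cos H₀ = −tan(-22.4°) tan(+19.211°) = 0.1436, H₀ = 1.4267 rad.
Bracket: H₀ sin φ sin δ + cos φ cos δ sin H₀ = 1.4267×-0.38107×0.32905 + 0.92455×0.94431×0.98963 = -0.178895 + 0.864008 = 0.685113.
Q̄ = (S₀/π) × [bracket] = (1361/π) × 0.685113 = 296.80 W/m².
— Configuration B (φ=-41.2°):
Solar declination: sin δ = sin ε · sin λ_s = sin 23.44° × sin 183.8° = -0.02636, so δ = -1.511°.
cos H₀ = −tan(-41.2°) tan(-1.511°) = -0.0231, H₀ = 1.5939 rad.
Bracket: H₀ sin φ sin δ + cos φ cos δ sin H₀ = 1.5939×-0.65869×-0.02636 + 0.75241×0.99965×0.99973 = 0.027675 + 0.751944 = 0.779619.
Q̄ = (S₀/π) × [bracket] = (1361/π) × 0.779619 = 337.75 W/m².
Ratio Q̄_A / Q̄_B = 296.80 / 337.75 = 0.8788.

Q̄_A / Q̄_B ≈ 0.879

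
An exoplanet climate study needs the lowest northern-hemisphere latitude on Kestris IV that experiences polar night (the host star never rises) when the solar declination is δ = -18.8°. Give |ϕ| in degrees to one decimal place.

|ϕ| = 71.2°

Polar night requires cos h₀ = −tan ϕ tan δ ≥ 1, i.e. tan ϕ tan δ ≤ −1.
The boundary is |tan ϕ| · |tan δ| = 1, so |ϕ| = 90° − |δ| = 90° − 18.8° = 71.2° in the northern hemisphere.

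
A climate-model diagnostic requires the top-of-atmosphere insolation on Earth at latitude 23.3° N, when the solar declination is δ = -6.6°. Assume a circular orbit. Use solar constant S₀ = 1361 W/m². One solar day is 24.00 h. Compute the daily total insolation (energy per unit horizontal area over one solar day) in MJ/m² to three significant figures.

cos H₀ = −tan(+23.3°) tan(-6.600°) = 0.0498, H₀ = 1.5209 rad.
Bracket: H₀ sin φ sin δ + cos φ cos δ sin H₀ = 1.5209×0.39555×-0.11494 + 0.91845×0.99337×0.99876 = -0.069147 + 0.911229 = 0.842082.
Q̄ = (S₀/π) × [bracket] = (1361/π) × 0.842082 = 364.81 W/m².
Daily total = Q̄ × 24.00 h × 3600 s/h = 364.81 × 24.00 × 3600 / 10⁶ = 31.52 MJ/m².

31.5 MJ/m²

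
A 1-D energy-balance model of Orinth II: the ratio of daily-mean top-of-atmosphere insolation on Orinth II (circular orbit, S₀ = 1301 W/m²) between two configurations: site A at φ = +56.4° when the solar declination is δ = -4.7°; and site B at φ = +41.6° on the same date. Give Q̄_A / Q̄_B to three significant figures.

— Configuration A (φ=+56.4°):
cos H₀ = −tan(+56.4°) tan(-4.700°) = 0.1237, H₀ = 1.4467 rad.
Bracket: H₀ sin φ sin δ + cos φ cos δ sin H₀ = 1.4467×0.83292×-0.08194 + 0.55339×0.99664×0.99231 = -0.098737 + 0.547289 = 0.448552.
Q̄ = (S₀/π) × [bracket] = (1301/π) × 0.448552 = 185.75 W/m².
— Configuration B (φ=+41.6°):
cos H₀ = −tan(+41.6°) tan(-4.700°) = 0.0730, H₀ = 1.4977 rad.
Bracket: H₀ sin φ sin δ + cos φ cos δ sin H₀ = 1.4977×0.66393×-0.08194 + 0.74780×0.99664×0.99733 = -0.081479 + 0.743297 = 0.661818.
Q̄ = (S₀/π) × [bracket] = (1301/π) × 0.661818 = 274.07 W/m².
Ratio Q̄_A / Q̄_B = 185.75 / 274.07 = 0.6777.

Q̄_A / Q̄_B ≈ 0.678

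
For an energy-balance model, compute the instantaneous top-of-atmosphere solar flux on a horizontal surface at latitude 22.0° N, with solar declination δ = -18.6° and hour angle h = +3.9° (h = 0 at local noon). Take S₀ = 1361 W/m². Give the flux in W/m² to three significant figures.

1.03e+03 W/m²

cos θ_z = sin φ sin δ + cos φ cos δ cos h = -0.119484 + 0.876721 = 0.757237.
Flux = S₀ · cos θ_z = 1361 × 0.757237 = 1031 W/m².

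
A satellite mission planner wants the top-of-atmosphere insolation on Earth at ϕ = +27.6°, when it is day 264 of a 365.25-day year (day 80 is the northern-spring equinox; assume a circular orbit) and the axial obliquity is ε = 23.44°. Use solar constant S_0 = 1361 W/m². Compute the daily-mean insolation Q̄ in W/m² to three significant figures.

Q̄ ≈ 381 W/m²

Solar longitude: L_s = 360° × (264 − 80)/365.25 = 181.355°.
sin δ = sin 23.44° × sin 181.355° = -0.00941, so δ = -0.539°.
cos h₀ = −tan(+27.6°) tan(-0.539°) = 0.0049, h₀ = 1.5659 rad.
Bracket: h₀ sin ϕ sin δ + cos ϕ cos δ sin h₀ = 1.5659×0.46330×-0.00941 + 0.88620×0.99996×0.99999 = -0.006827 + 0.886156 = 0.879329.
Q̄ = (S_0/π) × [bracket] = (1361/π) × 0.879329 = 380.9 W/m².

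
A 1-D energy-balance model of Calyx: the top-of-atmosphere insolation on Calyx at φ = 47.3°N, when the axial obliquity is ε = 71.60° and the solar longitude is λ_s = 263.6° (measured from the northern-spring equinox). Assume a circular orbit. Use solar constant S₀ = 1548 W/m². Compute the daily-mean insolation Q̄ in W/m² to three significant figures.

Solar declination: sin δ = sin ε · sin λ_s = sin 71.60° × sin 263.6° = -0.94296, so δ = -70.555°.
cos H₀ = −tan(+47.3°) tan(-70.555°) = 3.0696 ≥ 1 ⇒ polar night, H₀ = 0 and Q̄ = 0.

Q̄ ≈ 0.00 W/m²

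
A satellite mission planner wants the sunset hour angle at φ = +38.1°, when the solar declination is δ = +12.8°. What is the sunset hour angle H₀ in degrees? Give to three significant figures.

H₀ = 100°

cos H₀ = −tan φ · tan δ = −tan(+38.1°) × tan(+12.800°) = -0.1781, so H₀ = 1.7499 rad = 100.26°.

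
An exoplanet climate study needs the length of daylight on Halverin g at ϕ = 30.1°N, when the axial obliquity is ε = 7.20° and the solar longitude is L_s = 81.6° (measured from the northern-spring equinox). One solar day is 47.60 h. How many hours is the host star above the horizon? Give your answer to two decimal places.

24.90 h

Solar declination: sin δ = sin ε · sin L_s = sin 7.20° × sin 81.6° = 0.12399, so δ = +7.122°.
cos h₀ = −tan ϕ · tan δ = −tan(+30.1°) × tan(+7.122°) = -0.0724, so h₀ = 1.6433 rad = 94.15°.
Daylight = 2h₀/(2π) × 47.60 h = (1.6433/π) × 47.60 = 24.90 h.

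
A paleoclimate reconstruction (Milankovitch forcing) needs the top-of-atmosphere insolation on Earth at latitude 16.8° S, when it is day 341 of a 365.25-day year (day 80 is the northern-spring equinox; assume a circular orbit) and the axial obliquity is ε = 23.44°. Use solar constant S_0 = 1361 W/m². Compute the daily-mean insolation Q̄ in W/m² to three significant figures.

Solar longitude: L_s = 360° × (341 − 80)/365.25 = 257.248°.
sin δ = sin 23.44° × sin 257.248° = -0.38798, so δ = -22.829°.
cos h₀ = −tan(-16.8°) tan(-22.829°) = -0.1271, h₀ = 1.6982 rad.
Bracket: h₀ sin ϕ sin δ + cos ϕ cos δ sin h₀ = 1.6982×-0.28903×-0.38798 + 0.95732×0.92167×0.99189 = 0.190433 + 0.875177 = 1.065610.
Q̄ = (S_0/π) × [bracket] = (1361/π) × 1.065610 = 461.6 W/m².

Q̄ ≈ 462 W/m²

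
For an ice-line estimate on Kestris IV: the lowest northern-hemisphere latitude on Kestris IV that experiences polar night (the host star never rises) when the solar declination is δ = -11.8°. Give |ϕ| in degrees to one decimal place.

Polar night requires cos h₀ = −tan ϕ tan δ ≥ 1, i.e. tan ϕ tan δ ≤ −1.
The boundary is |tan ϕ| · |tan δ| = 1, so |ϕ| = 90° − |δ| = 90° − 11.8° = 78.2° in the northern hemisphere.

|ϕ| = 78.2°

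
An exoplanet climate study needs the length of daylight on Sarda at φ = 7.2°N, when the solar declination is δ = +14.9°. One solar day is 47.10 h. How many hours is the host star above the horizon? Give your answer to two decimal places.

24.05 h

cos H₀ = −tan φ · tan δ = −tan(+7.2°) × tan(+14.900°) = -0.0336, so H₀ = 1.6044 rad = 91.93°.
Daylight = 2H₀/(2π) × 47.10 h = (1.6044/π) × 47.10 = 24.05 h.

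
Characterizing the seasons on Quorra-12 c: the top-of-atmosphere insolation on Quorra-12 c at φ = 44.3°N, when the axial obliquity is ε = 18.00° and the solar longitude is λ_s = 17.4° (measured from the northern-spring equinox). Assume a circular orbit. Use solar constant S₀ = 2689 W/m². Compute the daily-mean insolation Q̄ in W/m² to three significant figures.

Q̄ ≈ 699 W/m²

Solar declination: sin δ = sin ε · sin λ_s = sin 18.00° × sin 17.4° = 0.09241, so δ = +5.302°.
cos H₀ = −tan(+44.3°) tan(+5.302°) = -0.0906, H₀ = 1.6615 rad.
Bracket: H₀ sin φ sin δ + cos φ cos δ sin H₀ = 1.6615×0.69842×0.09241 + 0.71569×0.99572×0.99589 = 0.107235 + 0.709698 = 0.816933.
Q̄ = (S₀/π) × [bracket] = (2689/π) × 0.816933 = 699.2 W/m².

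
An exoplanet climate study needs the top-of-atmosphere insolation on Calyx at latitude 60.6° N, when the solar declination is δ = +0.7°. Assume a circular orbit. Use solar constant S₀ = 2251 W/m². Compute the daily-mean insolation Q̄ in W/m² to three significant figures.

Q̄ ≈ 364 W/m²

cos H₀ = −tan(+60.6°) tan(+0.700°) = -0.0217, H₀ = 1.5925 rad.
Bracket: H₀ sin φ sin δ + cos φ cos δ sin H₀ = 1.5925×0.87121×0.01222 + 0.49090×0.99993×0.99976 = 0.016954 + 0.490748 = 0.507702.
Q̄ = (S₀/π) × [bracket] = (2251/π) × 0.507702 = 363.8 W/m².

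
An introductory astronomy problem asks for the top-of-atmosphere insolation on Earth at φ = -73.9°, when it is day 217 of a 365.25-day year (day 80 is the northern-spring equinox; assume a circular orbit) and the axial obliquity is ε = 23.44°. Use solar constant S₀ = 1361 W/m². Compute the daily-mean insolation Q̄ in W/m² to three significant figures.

Solar longitude: λ_s = 360° × (217 − 80)/365.25 = 135.031°.
sin δ = sin 23.44° × sin 135.031° = 0.28113, so δ = +16.328°.
cos H₀ = −tan(-73.9°) tan(+16.328°) = 1.0149 ≥ 1 ⇒ polar night, H₀ = 0 and Q̄ = 0.

Q̄ ≈ 0.00 W/m²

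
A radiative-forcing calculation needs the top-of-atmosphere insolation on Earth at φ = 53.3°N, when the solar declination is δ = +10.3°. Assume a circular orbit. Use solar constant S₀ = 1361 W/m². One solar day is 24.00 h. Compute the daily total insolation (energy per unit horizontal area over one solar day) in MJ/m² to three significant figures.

cos H₀ = −tan(+53.3°) tan(+10.300°) = -0.2438, H₀ = 1.8171 rad.
Bracket: H₀ sin φ sin δ + cos φ cos δ sin H₀ = 1.8171×0.80178×0.17880 + 0.59763×0.98389×0.96982 = 0.260496 + 0.570256 = 0.830752.
Q̄ = (S₀/π) × [bracket] = (1361/π) × 0.830752 = 359.90 W/m².
Daily total = Q̄ × 24.00 h × 3600 s/h = 359.90 × 24.00 × 3600 / 10⁶ = 31.10 MJ/m².

31.1 MJ/m²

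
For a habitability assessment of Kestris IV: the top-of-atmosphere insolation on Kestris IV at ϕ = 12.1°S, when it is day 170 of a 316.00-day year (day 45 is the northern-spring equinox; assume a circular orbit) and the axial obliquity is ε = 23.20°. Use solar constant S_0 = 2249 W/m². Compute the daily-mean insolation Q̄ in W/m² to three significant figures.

Solar longitude: L_s = 360° × (170 − 45)/316.00 = 142.405°.
sin δ = sin 23.20° × sin 142.405° = 0.24033, so δ = +13.906°.
cos h₀ = −tan(-12.1°) tan(+13.906°) = 0.0531, h₀ = 1.5177 rad.
Bracket: h₀ sin ϕ sin δ + cos ϕ cos δ sin h₀ = 1.5177×-0.20962×0.24033 + 0.97778×0.97069×0.99859 = -0.076459 + 0.947783 = 0.871324.
Q̄ = (S_0/π) × [bracket] = (2249/π) × 0.871324 = 623.8 W/m².

Q̄ ≈ 624 W/m²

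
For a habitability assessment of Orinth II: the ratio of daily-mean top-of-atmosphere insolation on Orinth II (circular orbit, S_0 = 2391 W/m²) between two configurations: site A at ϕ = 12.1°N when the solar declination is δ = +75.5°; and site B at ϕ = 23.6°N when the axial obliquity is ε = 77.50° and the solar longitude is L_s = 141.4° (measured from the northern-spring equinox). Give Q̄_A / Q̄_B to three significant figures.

— Configuration A (ϕ=+12.1°):
cos h₀ = −tan(+12.1°) tan(+75.500°) = -0.8290, h₀ = 2.5480 rad.
Bracket: h₀ sin ϕ sin δ + cos ϕ cos δ sin h₀ = 2.5480×0.20962×0.96815 + 0.97778×0.25038×0.55932 = 0.517100 + 0.136931 = 0.654031.
Q̄ = (S_0/π) × [bracket] = (2391/π) × 0.654031 = 497.77 W/m².
— Configuration B (ϕ=+23.6°):
Solar declination: sin δ = sin ε · sin L_s = sin 77.50° × sin 141.4° = 0.60909, so δ = +37.524°.
cos h₀ = −tan(+23.6°) tan(+37.524°) = -0.3355, h₀ = 1.9130 rad.
Bracket: h₀ sin ϕ sin δ + cos ϕ cos δ sin h₀ = 1.9130×0.40035×0.60909 + 0.91636×0.79310×0.94203 = 0.466483 + 0.684635 = 1.151118.
Q̄ = (S_0/π) × [bracket] = (2391/π) × 1.151118 = 876.09 W/m².
Ratio Q̄_A / Q̄_B = 497.77 / 876.09 = 0.5682.

Q̄_A / Q̄_B ≈ 0.568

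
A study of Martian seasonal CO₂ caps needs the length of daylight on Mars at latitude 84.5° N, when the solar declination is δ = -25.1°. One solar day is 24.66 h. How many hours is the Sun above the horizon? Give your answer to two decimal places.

cos h₀ = −tan ϕ · tan δ = 4.8649 ≥ 1, so the Sun never rises (polar night) and h₀ = 0.
Daylight = 2h₀/(2π) × 24.66 h = (0.0000/π) × 24.66 = 0.00 h.

0.00 h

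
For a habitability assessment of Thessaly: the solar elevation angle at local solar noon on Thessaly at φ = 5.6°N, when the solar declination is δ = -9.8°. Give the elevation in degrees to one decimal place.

At local noon the hour angle is zero, so the zenith angle equals |φ − δ| = |+5.6° − (-9.800°)| = 15.400°.
Elevation = 90° − 15.400° = 74.6°.

74.6°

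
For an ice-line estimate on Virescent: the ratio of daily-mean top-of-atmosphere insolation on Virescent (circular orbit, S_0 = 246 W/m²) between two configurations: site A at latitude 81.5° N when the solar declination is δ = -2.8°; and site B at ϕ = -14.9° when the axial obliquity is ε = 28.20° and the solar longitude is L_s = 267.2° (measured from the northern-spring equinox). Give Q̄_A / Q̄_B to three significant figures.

Q̄_A / Q̄_B ≈ 0.0758

— Configuration A (ϕ=+81.5°):
cos h₀ = −tan(+81.5°) tan(-2.800°) = 0.3273, h₀ = 1.2374 rad.
Bracket: h₀ sin ϕ sin δ + cos ϕ cos δ sin h₀ = 1.2374×0.98902×-0.04885 + 0.14781×0.99881×0.94494 = -0.059783 + 0.139505 = 0.079722.
Q̄ = (S_0/π) × [bracket] = (246/π) × 0.079722 = 6.2426 W/m².
— Configuration B (ϕ=-14.9°):
Solar declination: sin δ = sin ε · sin L_s = sin 28.20° × sin 267.2° = -0.47199, so δ = -28.163°.
cos h₀ = −tan(-14.9°) tan(-28.163°) = -0.1425, h₀ = 1.7137 rad.
Bracket: h₀ sin ϕ sin δ + cos ϕ cos δ sin h₀ = 1.7137×-0.25713×-0.47199 + 0.96638×0.88161×0.98980 = 0.207979 + 0.843280 = 1.051259.
Q̄ = (S_0/π) × [bracket] = (246/π) × 1.051259 = 82.318 W/m².
Ratio Q̄_A / Q̄_B = 6.2426 / 82.318 = 0.07584.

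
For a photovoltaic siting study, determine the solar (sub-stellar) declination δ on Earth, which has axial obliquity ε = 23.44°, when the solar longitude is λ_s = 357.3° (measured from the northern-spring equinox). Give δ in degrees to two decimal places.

δ = -1.07°

sin δ = sin ε · sin λ_s = sin 23.44° × sin 357.3° = -0.018738.
δ = arcsin(-0.018738) = -1.07°.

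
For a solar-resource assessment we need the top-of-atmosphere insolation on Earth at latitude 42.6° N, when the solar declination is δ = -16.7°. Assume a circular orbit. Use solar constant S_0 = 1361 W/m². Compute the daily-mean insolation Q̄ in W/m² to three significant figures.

Q̄ ≈ 185 W/m²

cos h₀ = −tan(+42.6°) tan(-16.700°) = 0.2759, h₀ = 1.2913 rad.
Bracket: h₀ sin ϕ sin δ + cos ϕ cos δ sin h₀ = 1.2913×0.67688×-0.28736 + 0.73610×0.95782×0.96119 = -0.251168 + 0.677688 = 0.426520.
Q̄ = (S_0/π) × [bracket] = (1361/π) × 0.426520 = 184.8 W/m².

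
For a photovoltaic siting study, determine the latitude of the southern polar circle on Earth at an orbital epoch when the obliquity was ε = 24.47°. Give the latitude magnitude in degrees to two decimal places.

65.53°

The polar circle is the lowest latitude that experiences at least one full rotation of continuous darkness at the northern-summer solstice; it lies at |ϕ| = 90° − ε = 90° − 24.47° = 65.53°.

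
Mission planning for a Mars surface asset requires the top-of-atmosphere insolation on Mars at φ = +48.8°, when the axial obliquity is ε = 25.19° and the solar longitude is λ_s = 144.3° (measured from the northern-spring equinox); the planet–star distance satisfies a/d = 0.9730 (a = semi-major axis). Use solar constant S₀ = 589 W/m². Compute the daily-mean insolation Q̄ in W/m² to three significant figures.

Solar declination: sin δ = sin ε · sin λ_s = sin 25.19° × sin 144.3° = 0.24837, so δ = +14.381°.
cos H₀ = −tan(+48.8°) tan(+14.381°) = -0.2929, H₀ = 1.8680 rad.
Bracket: H₀ sin φ sin δ + cos φ cos δ sin H₀ = 1.8680×0.75241×0.24837 + 0.65869×0.96867×0.95615 = 0.349085 + 0.610075 = 0.959160.
Inverse-square distance factor (a/d)² = 0.9730² = 0.946729.
Q̄ = (S₀/π) × 0.946729 × [bracket] = (589/π) × 0.946729 × 0.959160 = 170.2 W/m².

Q̄ ≈ 170 W/m²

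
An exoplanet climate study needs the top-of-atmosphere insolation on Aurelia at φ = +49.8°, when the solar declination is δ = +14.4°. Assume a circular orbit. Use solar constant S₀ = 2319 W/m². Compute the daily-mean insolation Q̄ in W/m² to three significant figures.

Q̄ ≈ 703 W/m²

cos H₀ = −tan(+49.8°) tan(+14.400°) = -0.3038, H₀ = 1.8795 rad.
Bracket: H₀ sin φ sin δ + cos φ cos δ sin H₀ = 1.8795×0.76380×0.24869 + 0.64546×0.96858×0.95273 = 0.357010 + 0.595627 = 0.952637.
Q̄ = (S₀/π) × [bracket] = (2319/π) × 0.952637 = 703.2 W/m².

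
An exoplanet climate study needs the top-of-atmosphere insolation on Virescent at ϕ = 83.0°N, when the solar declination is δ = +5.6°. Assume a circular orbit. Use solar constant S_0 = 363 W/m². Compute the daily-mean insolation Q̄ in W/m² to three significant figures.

Q̄ ≈ 36.4 W/m²

cos h₀ = −tan(+83.0°) tan(+5.600°) = -0.7986, h₀ = 2.4957 rad.
Bracket: h₀ sin ϕ sin δ + cos ϕ cos δ sin h₀ = 2.4957×0.99255×0.09758 + 0.12187×0.99523×0.60192 = 0.241716 + 0.073006 = 0.314722.
Q̄ = (S_0/π) × [bracket] = (363/π) × 0.314722 = 36.37 W/m².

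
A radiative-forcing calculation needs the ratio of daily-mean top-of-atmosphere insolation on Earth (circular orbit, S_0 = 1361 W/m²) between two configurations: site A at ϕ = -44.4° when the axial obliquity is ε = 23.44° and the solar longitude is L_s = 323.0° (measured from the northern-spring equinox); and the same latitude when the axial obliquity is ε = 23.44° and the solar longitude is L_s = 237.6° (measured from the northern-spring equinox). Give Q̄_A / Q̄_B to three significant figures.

— Configuration A (ϕ=-44.4°):
Solar declination: sin δ = sin ε · sin L_s = sin 23.44° × sin 323.0° = -0.23940, so δ = -13.851°.
cos h₀ = −tan(-44.4°) tan(-13.851°) = -0.2415, h₀ = 1.8147 rad.
Bracket: h₀ sin ϕ sin δ + cos ϕ cos δ sin h₀ = 1.8147×-0.69966×-0.23940 + 0.71447×0.97092×0.97041 = 0.303960 + 0.673167 = 0.977127.
Q̄ = (S_0/π) × [bracket] = (1361/π) × 0.977127 = 423.31 W/m².
— Configuration B (ϕ=-44.4°):
Solar declination: sin δ = sin ε · sin L_s = sin 23.44° × sin 237.6° = -0.33586, so δ = -19.625°.
cos h₀ = −tan(-44.4°) tan(-19.625°) = -0.3492, h₀ = 1.9275 rad.
Bracket: h₀ sin ϕ sin δ + cos ϕ cos δ sin h₀ = 1.9275×-0.69966×-0.33586 + 0.71447×0.94191×0.93705 = 0.452939 + 0.630603 = 1.083542.
Q̄ = (S_0/π) × [bracket] = (1361/π) × 1.083542 = 469.41 W/m².
Ratio Q̄_A / Q̄_B = 423.31 / 469.41 = 0.9018.

Q̄_A / Q̄_B ≈ 0.902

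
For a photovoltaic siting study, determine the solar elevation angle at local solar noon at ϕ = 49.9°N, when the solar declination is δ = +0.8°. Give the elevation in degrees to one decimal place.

40.9°

At local noon the hour angle is zero, so the zenith angle equals |ϕ − δ| = |+49.9° − (+0.800°)| = 49.100°.
Elevation = 90° − 49.100° = 40.9°.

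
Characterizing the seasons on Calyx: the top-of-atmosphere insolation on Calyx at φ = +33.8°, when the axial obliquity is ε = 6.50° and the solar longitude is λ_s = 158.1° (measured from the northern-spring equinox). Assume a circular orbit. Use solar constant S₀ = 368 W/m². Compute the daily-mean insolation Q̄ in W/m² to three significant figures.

Q̄ ≈ 102 W/m²

Solar declination: sin δ = sin ε · sin λ_s = sin 6.50° × sin 158.1° = 0.04222, so δ = +2.420°.
cos H₀ = −tan(+33.8°) tan(+2.420°) = -0.0283, H₀ = 1.5991 rad.
Bracket: H₀ sin φ sin δ + cos φ cos δ sin H₀ = 1.5991×0.55630×0.04222 + 0.83098×0.99911×0.99960 = 0.037558 + 0.829908 = 0.867466.
Q̄ = (S₀/π) × [bracket] = (368/π) × 0.867466 = 101.6 W/m².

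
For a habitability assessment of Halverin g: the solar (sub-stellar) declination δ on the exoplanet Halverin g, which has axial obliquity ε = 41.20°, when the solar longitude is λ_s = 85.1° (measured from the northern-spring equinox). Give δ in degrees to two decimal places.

δ = +41.02°

sin δ = sin ε · sin λ_s = sin 41.20° × sin 85.1° = 0.656282.
δ = arcsin(0.656282) = +41.02°.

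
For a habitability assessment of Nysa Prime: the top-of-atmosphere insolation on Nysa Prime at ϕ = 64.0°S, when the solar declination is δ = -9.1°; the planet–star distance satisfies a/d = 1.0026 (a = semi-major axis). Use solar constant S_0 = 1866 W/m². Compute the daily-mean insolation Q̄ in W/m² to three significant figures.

Q̄ ≈ 406 W/m²

cos h₀ = −tan(-64.0°) tan(-9.100°) = -0.3284, h₀ = 1.9054 rad.
Bracket: h₀ sin ϕ sin δ + cos ϕ cos δ sin h₀ = 1.9054×-0.89879×-0.15816 + 0.43837×0.98741×0.94454 = 0.270858 + 0.408845 = 0.679703.
Inverse-square distance factor (a/d)² = 1.0026² = 1.005207.
Q̄ = (S_0/π) × 1.005207 × [bracket] = (1866/π) × 1.005207 × 0.679703 = 405.8 W/m².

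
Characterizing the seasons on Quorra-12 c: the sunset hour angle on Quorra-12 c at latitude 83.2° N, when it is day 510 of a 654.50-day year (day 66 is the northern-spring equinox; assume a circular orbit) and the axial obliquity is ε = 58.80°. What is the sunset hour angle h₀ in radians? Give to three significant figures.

h₀ = 0.00 rad

Solar longitude: L_s = 360° × (510 − 66)/654.50 = 244.217°.
sin δ = sin 58.80° × sin 244.217° = -0.77021, so δ = -50.373°.
cos h₀ = −tan ϕ · tan δ = 10.1274 ≥ 1, so the host star never rises (polar night) and h₀ = 0.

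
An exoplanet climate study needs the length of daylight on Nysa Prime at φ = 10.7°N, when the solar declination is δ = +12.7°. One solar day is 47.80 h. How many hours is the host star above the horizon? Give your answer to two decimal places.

cos H₀ = −tan φ · tan δ = −tan(+10.7°) × tan(+12.700°) = -0.0426, so H₀ = 1.6134 rad = 92.44°.
Daylight = 2H₀/(2π) × 47.80 h = (1.6134/π) × 47.80 = 24.55 h.

24.55 h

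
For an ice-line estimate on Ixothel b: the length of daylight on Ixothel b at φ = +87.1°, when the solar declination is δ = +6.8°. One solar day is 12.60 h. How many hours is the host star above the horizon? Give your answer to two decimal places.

Sunrise equation: cos H₀ = −tan φ · tan δ = -2.3539 ≤ −1, so the host star never sets (polar day) and H₀ = π.
Daylight = 2H₀/(2π) × 12.60 h = (3.1416/π) × 12.60 = 12.60 h.

12.60 h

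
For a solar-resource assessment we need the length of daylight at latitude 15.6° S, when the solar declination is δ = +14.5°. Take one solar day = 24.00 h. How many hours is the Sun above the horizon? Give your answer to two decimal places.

cos H₀ = −tan φ · tan δ = −tan(-15.6°) × tan(+14.500°) = 0.0722, so H₀ = 1.4985 rad = 85.86°.
Daylight = 2H₀/(2π) × 24.00 h = (1.4985/π) × 24.00 = 11.45 h.

11.45 h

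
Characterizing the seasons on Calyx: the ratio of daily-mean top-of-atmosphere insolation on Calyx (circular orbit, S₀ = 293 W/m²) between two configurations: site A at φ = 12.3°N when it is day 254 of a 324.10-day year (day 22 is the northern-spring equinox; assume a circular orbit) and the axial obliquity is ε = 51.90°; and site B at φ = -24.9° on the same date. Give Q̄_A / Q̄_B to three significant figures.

Q̄_A / Q̄_B ≈ 0.329

— Configuration A (φ=+12.3°):
Solar longitude: λ_s = 360° × (254 − 22)/324.10 = 257.698°.
sin δ = sin 51.90° × sin 257.698° = -0.76887, so δ = -50.252°.
cos H₀ = −tan(+12.3°) tan(-50.252°) = 0.2622, H₀ = 1.3055 rad.
Bracket: H₀ sin φ sin δ + cos φ cos δ sin H₀ = 1.3055×0.21303×-0.76887 + 0.97705×0.63941×0.96502 = -0.213831 + 0.602882 = 0.389051.
Q̄ = (S₀/π) × [bracket] = (293/π) × 0.389051 = 36.285 W/m².
— Configuration B (φ=-24.9°):
cos H₀ = −tan(-24.9°) tan(-50.252°) = -0.5582, H₀ = 2.1630 rad.
Bracket: H₀ sin φ sin δ + cos φ cos δ sin H₀ = 2.1630×-0.42104×-0.76887 + 0.90704×0.63941×0.82973 = 0.700217 + 0.481219 = 1.181436.
Q̄ = (S₀/π) × [bracket] = (293/π) × 1.181436 = 110.19 W/m².
Ratio Q̄_A / Q̄_B = 36.285 / 110.19 = 0.3293.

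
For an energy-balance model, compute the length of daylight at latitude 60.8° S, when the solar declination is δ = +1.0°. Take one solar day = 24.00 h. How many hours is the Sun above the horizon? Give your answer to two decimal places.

11.76 h

cos H₀ = −tan φ · tan δ = −tan(-60.8°) × tan(+1.000°) = 0.0312, so H₀ = 1.5396 rad = 88.21°.
Daylight = 2H₀/(2π) × 24.00 h = (1.5396/π) × 24.00 = 11.76 h.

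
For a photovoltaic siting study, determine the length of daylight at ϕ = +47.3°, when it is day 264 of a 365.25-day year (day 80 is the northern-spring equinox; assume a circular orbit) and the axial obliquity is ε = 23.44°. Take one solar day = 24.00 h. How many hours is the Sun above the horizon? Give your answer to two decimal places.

11.92 h

Solar longitude: L_s = 360° × (264 − 80)/365.25 = 181.355°.
sin δ = sin 23.44° × sin 181.355° = -0.00941, so δ = -0.539°.
cos h₀ = −tan ϕ · tan δ = −tan(+47.3°) × tan(-0.539°) = 0.0102, so h₀ = 1.5606 rad = 89.42°.
Daylight = 2h₀/(2π) × 24.00 h = (1.5606/π) × 24.00 = 11.92 h.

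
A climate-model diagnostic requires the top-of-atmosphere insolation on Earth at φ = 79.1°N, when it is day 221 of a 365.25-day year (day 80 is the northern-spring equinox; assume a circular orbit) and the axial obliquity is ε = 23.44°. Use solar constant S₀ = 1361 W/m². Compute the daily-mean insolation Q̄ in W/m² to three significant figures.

Solar longitude: λ_s = 360° × (221 − 80)/365.25 = 138.973°.
sin δ = sin 23.44° × sin 138.973° = 0.26111, so δ = +15.136°.
cos H₀ = −tan(+79.1°) tan(+15.136°) = -1.4047 ≤ −1 ⇒ polar day, H₀ = π.
Bracket: H₀ sin φ sin δ + cos φ cos δ sin H₀ = 3.1416×0.98196×0.26111 + 0.18910×0.96531×0.00000 = 0.805505 + 0.000000 = 0.805505.
Q̄ = (S₀/π) × [bracket] = (1361/π) × 0.805505 = 349.0 W/m².

Q̄ ≈ 349 W/m²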